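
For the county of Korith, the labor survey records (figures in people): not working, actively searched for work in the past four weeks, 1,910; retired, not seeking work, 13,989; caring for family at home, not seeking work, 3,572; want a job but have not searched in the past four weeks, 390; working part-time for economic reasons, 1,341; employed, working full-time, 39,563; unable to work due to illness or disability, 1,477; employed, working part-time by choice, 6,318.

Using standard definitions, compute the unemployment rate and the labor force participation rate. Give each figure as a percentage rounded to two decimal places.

Employed = 1,341 + 39,563 + 6,318 = 47,222 (anyone who worked, including part-time for economic reasons, counts as employed).
Unemployed = 1,910.
Labor force = 47,222 + 1,910 = 49,132.
Not in labor force = 13,989 + 3,572 + 390 + 1,477 = 19,428 (those not working and not actively searching are outside the labor force — including those who want a job but have given up searching).
Civilian working-age population = 49,132 + 19,428 = 68,560.
Unemployment rate = 1,910 / 49,132 = 3.89%.
Labor force participation rate = 49,132 / 68,560 = 71.66%.

Unemployment rate ≈ 3.89%; labor force participation rate ≈ 71.66%.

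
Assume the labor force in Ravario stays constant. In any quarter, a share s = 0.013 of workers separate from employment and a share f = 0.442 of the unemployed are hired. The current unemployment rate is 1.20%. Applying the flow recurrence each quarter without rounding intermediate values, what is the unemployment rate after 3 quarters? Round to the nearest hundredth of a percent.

With a fixed labor force, u_{t+1} = u_t + s·(1−u_t) − f·u_t = u_t·(1−s−f) + s.
Here 1−s−f = 0.545 and s = 0.013.
u_1 = 0.012000 × 0.545 + 0.013 = 0.019540.
u_2 = 0.019540 × 0.545 + 0.013 = 0.023649.
u_3 = 0.023649 × 0.545 + 0.013 = 0.025889.

Unemployment rate after three quarters ≈ 2.59%.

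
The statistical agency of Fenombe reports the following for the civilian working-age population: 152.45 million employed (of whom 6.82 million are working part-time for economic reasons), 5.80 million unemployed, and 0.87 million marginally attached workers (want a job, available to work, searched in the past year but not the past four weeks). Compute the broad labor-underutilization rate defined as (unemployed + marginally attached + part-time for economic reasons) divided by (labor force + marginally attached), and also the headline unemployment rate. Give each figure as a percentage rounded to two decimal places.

Broad underutilization rate ≈ 8.48%; headline unemployment rate ≈ 3.67%.

Labor force = 152.45 + 5.80 = 158.25 million.
Numerator = 5.80 + 0.87 + 6.82 = 13.49 million.
Denominator = 158.25 + 0.87 = 159.12 million.
Broad rate = 13.49 / 159.12 = 8.48%.
Headline unemployment rate = 5.80 / 158.25 = 3.67%.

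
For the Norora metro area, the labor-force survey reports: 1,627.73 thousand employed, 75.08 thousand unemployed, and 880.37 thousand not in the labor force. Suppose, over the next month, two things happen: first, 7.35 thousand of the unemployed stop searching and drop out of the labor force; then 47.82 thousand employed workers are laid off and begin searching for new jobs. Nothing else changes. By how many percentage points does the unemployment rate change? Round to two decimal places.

The unemployment rate changes by +2.41 percentage points.

Initially, labor force = 1,627.73 + 75.08 = 1,702.81 thousand, so u = 75.08/1,702.81 = 4.41%.
After the first change, unemployed and labor force both fall by 7.35 → E = 1,627.73, U = 67.73, labor force = 1,695.46 thousand.
After the second change, employed falls and unemployed rises by 47.82; labor force unchanged → E = 1,579.91, U = 115.55, labor force = 1,695.46 thousand.
New unemployment rate = 115.55 / 1,695.46 = 6.82%.
Change = 6.82% − 4.41% = +2.41 percentage points.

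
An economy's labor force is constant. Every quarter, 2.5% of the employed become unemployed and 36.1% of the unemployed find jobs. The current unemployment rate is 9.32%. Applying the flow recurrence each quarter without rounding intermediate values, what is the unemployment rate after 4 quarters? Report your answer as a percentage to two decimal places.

Unemployment rate after four quarters ≈ 6.88%.

With a fixed labor force, u_{t+1} = u_t + s·(1−u_t) − f·u_t = u_t·(1−s−f) + s.
Here 1−s−f = 0.614 and s = 0.025.
u_1 = 0.093200 × 0.614 + 0.025 = 0.082225.
u_2 = 0.082225 × 0.614 + 0.025 = 0.075486.
u_3 = 0.075486 × 0.614 + 0.025 = 0.071348.
u_4 = 0.071348 × 0.614 + 0.025 = 0.068808.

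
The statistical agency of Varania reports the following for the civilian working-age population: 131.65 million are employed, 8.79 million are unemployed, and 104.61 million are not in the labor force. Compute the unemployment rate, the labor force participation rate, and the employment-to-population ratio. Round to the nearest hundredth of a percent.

Unemployment rate ≈ 6.26%; labor force participation rate ≈ 57.31%; employment-population ratio ≈ 53.72%.

Labor force = employed + unemployed = 131.65 + 8.79 = 140.44 million.
Working-age population = 140.44 + 104.61 = 245.05 million.
Unemployment rate = 8.79 / 140.44 = 6.26%.
Labor force participation rate = 140.44 / 245.05 = 57.31%.
Employment-population ratio = 131.65 / 245.05 = 53.72%.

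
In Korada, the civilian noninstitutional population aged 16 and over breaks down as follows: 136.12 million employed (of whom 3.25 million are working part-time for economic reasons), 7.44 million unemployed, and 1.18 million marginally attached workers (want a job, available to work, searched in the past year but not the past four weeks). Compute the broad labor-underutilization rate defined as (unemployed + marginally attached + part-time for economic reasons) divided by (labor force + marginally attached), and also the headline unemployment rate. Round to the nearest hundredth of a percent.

Labor force = 136.12 + 7.44 = 143.56 million.
Numerator = 7.44 + 1.18 + 3.25 = 11.87 million.
Denominator = 143.56 + 1.18 = 144.74 million.
Broad rate = 11.87 / 144.74 = 8.20%.
Headline unemployment rate = 7.44 / 143.56 = 5.18%.

Broad underutilization rate ≈ 8.20%; headline unemployment rate ≈ 5.18%.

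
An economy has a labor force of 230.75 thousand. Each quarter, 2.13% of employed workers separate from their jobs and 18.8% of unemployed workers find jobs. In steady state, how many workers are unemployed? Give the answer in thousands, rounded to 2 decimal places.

About 23.48 thousand are unemployed in steady state.

Steady-state unemployment rate u* = s/(s+f) = 2.13/(2.13+18.8) = 0.101768.
Unemployed = u* × labor force = 0.101768 × 230.75 ≈ 23.48 thousand.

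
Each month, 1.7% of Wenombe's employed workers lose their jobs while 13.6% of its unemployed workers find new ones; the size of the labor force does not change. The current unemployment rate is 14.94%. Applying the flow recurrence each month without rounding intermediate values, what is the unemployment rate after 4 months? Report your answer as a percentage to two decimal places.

Unemployment rate after four months ≈ 13.08%.

With a fixed labor force, u_{t+1} = u_t + s·(1−u_t) − f·u_t = u_t·(1−s−f) + s.
Here 1−s−f = 0.847 and s = 0.017.
u_1 = 0.149400 × 0.847 + 0.017 = 0.143542.
u_2 = 0.143542 × 0.847 + 0.017 = 0.138580.
u_3 = 0.138580 × 0.847 + 0.017 = 0.134377.
u_4 = 0.134377 × 0.847 + 0.017 = 0.130817.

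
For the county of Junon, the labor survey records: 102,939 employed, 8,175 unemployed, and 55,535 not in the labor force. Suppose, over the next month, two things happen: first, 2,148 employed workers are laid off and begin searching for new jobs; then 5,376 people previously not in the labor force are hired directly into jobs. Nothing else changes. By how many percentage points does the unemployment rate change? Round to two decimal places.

The unemployment rate changes by +1.50 percentage points.

Initially, labor force = 102,939 + 8,175 = 111,114, so u = 8,175/111,114 = 7.36%.
After the first change, employed falls and unemployed rises by 2,148; labor force unchanged → E = 100,791, U = 10,323, labor force = 111,114.
After the second change, employed and labor force both rise by 5,376; unemployed unchanged → E = 106,167, U = 10,323, labor force = 116,490.
New unemployment rate = 10,323 / 116,490 = 8.86%.
Change = 8.86% − 7.36% = +1.50 percentage points.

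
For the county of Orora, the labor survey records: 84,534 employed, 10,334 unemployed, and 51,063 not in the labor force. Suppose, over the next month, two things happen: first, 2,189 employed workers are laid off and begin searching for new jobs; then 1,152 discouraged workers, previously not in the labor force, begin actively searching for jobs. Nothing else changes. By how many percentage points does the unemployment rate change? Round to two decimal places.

Initially, labor force = 84,534 + 10,334 = 94,868, so u = 10,334/94,868 = 10.89%.
After the first change, employed falls and unemployed rises by 2,189; labor force unchanged → E = 82,345, U = 12,523, labor force = 94,868.
After the second change, unemployed and labor force both rise by 1,152 → E = 82,345, U = 13,675, labor force = 96,020.
New unemployment rate = 13,675 / 96,020 = 14.24%.
Change = 14.24% − 10.89% = +3.35 percentage points.

The unemployment rate changes by +3.35 percentage points.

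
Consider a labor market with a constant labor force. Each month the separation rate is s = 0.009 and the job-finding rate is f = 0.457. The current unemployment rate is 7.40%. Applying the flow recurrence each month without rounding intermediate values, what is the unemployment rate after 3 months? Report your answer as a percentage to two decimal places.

With a fixed labor force, u_{t+1} = u_t + s·(1−u_t) − f·u_t = u_t·(1−s−f) + s.
Here 1−s−f = 0.534 and s = 0.009.
u_1 = 0.074000 × 0.534 + 0.009 = 0.048516.
u_2 = 0.048516 × 0.534 + 0.009 = 0.034908.
u_3 = 0.034908 × 0.534 + 0.009 = 0.027641.

Unemployment rate after three months ≈ 2.76%.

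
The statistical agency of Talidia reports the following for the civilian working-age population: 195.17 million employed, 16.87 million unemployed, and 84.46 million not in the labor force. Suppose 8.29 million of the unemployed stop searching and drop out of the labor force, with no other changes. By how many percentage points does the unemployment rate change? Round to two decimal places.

The unemployment rate changes by −3.75 percentage points.

Initially, labor force = 195.17 + 16.87 = 212.04 million, so u = 16.87/212.04 = 7.96%.
After the change, unemployed and labor force both fall by 8.29 → E = 195.17, U = 8.58, labor force = 203.75 million.
New unemployment rate = 8.58 / 203.75 = 4.21%.
Change = 4.21% − 7.96% = −3.75 percentage points.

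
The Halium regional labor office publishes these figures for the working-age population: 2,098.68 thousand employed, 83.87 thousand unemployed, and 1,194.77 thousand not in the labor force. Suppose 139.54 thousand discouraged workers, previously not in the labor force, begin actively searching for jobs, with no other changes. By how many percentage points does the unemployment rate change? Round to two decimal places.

The unemployment rate changes by +5.78 percentage points.

Initially, labor force = 2,098.68 + 83.87 = 2,182.55 thousand, so u = 83.87/2,182.55 = 3.84%.
After the change, unemployed and labor force both rise by 139.54 → E = 2,098.68, U = 223.41, labor force = 2,322.09 thousand.
New unemployment rate = 223.41 / 2,322.09 = 9.62%.
Change = 9.62% − 3.84% = +5.78 percentage points.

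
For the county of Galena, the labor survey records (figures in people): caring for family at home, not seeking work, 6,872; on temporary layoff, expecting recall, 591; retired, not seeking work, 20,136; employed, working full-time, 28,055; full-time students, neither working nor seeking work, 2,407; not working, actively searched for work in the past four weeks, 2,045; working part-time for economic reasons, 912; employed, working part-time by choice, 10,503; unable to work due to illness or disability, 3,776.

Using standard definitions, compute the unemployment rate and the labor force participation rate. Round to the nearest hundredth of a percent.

Employed = 28,055 + 912 + 10,503 = 39,470 (anyone who worked, including part-time for economic reasons, counts as employed).
Unemployed = 591 + 2,045 = 2,636 (jobless and actively searching, or on temporary layoff).
Labor force = 39,470 + 2,636 = 42,106.
Not in labor force = 6,872 + 20,136 + 2,407 + 3,776 = 33,191 (those not working and not actively searching are outside the labor force).
Civilian working-age population = 42,106 + 33,191 = 75,297.
Unemployment rate = 2,636 / 42,106 = 6.26%.
Labor force participation rate = 42,106 / 75,297 = 55.92%.

Unemployment rate ≈ 6.26%; labor force participation rate ≈ 55.92%.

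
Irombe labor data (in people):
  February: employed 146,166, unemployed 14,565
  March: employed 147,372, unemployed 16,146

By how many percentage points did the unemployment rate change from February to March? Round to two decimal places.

The unemployment rate changed by +0.81 percentage points.

February: labor force = 146,166 + 14,565 = 160,731; u = 14,565/160,731 = 9.06%.
March: labor force = 147,372 + 16,146 = 163,518; u = 16,146/163,518 = 9.87%.
Change = 9.87% − 9.06% = +0.81 pp.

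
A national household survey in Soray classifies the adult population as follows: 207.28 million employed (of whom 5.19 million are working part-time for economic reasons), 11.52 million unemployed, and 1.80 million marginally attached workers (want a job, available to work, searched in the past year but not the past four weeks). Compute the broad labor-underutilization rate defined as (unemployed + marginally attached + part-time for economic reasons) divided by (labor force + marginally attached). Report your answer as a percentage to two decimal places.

Labor force = 207.28 + 11.52 = 218.80 million.
Numerator = 11.52 + 1.80 + 5.19 = 18.51 million.
Denominator = 218.80 + 1.80 = 220.60 million.
Broad rate = 18.51 / 220.60 = 8.39%.

Broad underutilization rate ≈ 8.39%.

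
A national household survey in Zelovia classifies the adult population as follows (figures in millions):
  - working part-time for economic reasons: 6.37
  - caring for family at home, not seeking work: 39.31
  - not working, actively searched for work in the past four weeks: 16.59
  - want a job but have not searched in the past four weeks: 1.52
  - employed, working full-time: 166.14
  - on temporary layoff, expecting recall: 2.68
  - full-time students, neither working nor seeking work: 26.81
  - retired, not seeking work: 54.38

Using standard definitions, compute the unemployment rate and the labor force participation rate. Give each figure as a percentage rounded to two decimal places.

Unemployment rate ≈ 10.05%; labor force participation rate ≈ 61.12%.

Employed = 6.37 + 166.14 = 172.51 million (anyone who worked, including part-time for economic reasons, counts as employed).
Unemployed = 16.59 + 2.68 = 19.27 million (jobless and actively searching, or on temporary layoff).
Labor force = 172.51 + 19.27 = 191.78 million.
Not in labor force = 39.31 + 1.52 + 26.81 + 54.38 = 122.02 million (those not working and not actively searching are outside the labor force — including those who want a job but have given up searching).
Civilian working-age population = 191.78 + 122.02 = 313.80 million.
Unemployment rate = 19.27 / 191.78 = 10.05%.
Labor force participation rate = 191.78 / 313.80 = 61.12%.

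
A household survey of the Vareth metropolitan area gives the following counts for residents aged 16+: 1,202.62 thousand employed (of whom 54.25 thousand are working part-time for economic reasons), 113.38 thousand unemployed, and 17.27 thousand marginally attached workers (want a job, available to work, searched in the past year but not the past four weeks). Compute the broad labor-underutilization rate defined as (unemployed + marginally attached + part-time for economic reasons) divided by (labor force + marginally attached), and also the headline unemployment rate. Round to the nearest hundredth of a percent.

Broad underutilization rate ≈ 13.87%; headline unemployment rate ≈ 8.62%.

Labor force = 1,202.62 + 113.38 = 1,316.00 thousand.
Numerator = 113.38 + 17.27 + 54.25 = 184.90 thousand.
Denominator = 1,316.00 + 17.27 = 1,333.27 thousand.
Broad rate = 184.90 / 1,333.27 = 13.87%.
Headline unemployment rate = 113.38 / 1,316.00 = 8.62%.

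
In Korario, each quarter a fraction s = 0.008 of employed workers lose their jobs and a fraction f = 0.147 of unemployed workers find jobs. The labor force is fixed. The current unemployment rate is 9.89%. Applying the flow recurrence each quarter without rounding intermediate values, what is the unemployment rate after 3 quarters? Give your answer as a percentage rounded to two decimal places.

Unemployment rate after three quarters ≈ 8.01%.

With a fixed labor force, u_{t+1} = u_t + s·(1−u_t) − f·u_t = u_t·(1−s−f) + s.
Here 1−s−f = 0.845 and s = 0.008.
u_1 = 0.098900 × 0.845 + 0.008 = 0.091570.
u_2 = 0.091570 × 0.845 + 0.008 = 0.085377.
u_3 = 0.085377 × 0.845 + 0.008 = 0.080144.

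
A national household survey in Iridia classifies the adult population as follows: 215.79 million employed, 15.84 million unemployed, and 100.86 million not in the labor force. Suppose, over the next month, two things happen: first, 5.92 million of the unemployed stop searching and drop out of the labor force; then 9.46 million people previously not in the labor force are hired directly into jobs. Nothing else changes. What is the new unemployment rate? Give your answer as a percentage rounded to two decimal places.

New unemployment rate ≈ 4.22%.

Initially, labor force = 215.79 + 15.84 = 231.63 million, so u = 15.84/231.63 = 6.84%.
After the first change, unemployed and labor force both fall by 5.92 → E = 215.79, U = 9.92, labor force = 225.71 million.
After the second change, employed and labor force both rise by 9.46; unemployed unchanged → E = 225.25, U = 9.92, labor force = 235.17 million.
New unemployment rate = 9.92 / 235.17 = 4.22%.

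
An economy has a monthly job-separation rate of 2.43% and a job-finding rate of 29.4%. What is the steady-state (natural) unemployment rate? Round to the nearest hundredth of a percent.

Steady-state unemployment rate ≈ 7.63%.

At steady state the flows balance: s·E = f·U, so U/(E+U) = s/(s+f).
u* = 2.43 / (2.43 + 29.4) = 2.43 / 31.83 = 7.63%.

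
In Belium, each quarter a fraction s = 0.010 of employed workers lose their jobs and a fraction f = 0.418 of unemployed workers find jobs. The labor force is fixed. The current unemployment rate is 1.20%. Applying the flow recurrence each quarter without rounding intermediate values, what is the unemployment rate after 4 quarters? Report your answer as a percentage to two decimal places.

With a fixed labor force, u_{t+1} = u_t + s·(1−u_t) − f·u_t = u_t·(1−s−f) + s.
Here 1−s−f = 0.572 and s = 0.010.
u_1 = 0.012000 × 0.572 + 0.010 = 0.016864.
u_2 = 0.016864 × 0.572 + 0.010 = 0.019646.
u_3 = 0.019646 × 0.572 + 0.010 = 0.021238.
u_4 = 0.021238 × 0.572 + 0.010 = 0.022148.

Unemployment rate after four quarters ≈ 2.21%.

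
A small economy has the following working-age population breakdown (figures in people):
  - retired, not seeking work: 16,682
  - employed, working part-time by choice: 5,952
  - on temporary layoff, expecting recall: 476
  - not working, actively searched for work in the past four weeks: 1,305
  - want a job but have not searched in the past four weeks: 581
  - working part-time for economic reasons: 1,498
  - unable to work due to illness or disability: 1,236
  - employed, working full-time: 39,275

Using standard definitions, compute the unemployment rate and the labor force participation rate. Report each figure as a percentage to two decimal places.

Unemployment rate ≈ 3.67%; labor force participation rate ≈ 72.39%.

Employed = 5,952 + 1,498 + 39,275 = 46,725 (anyone who worked, including part-time for economic reasons, counts as employed).
Unemployed = 476 + 1,305 = 1,781 (jobless and actively searching, or on temporary layoff).
Labor force = 46,725 + 1,781 = 48,506.
Not in labor force = 16,682 + 581 + 1,236 = 18,499 (those not working and not actively searching are outside the labor force — including those who want a job but have given up searching).
Civilian working-age population = 48,506 + 18,499 = 67,005.
Unemployment rate = 1,781 / 48,506 = 3.67%.
Labor force participation rate = 48,506 / 67,005 = 72.39%.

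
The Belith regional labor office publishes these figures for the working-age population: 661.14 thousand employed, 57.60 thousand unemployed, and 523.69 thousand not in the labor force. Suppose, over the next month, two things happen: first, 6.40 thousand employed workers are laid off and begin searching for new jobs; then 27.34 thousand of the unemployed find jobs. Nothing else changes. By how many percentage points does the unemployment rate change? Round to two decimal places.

Initially, labor force = 661.14 + 57.60 = 718.74 thousand, so u = 57.60/718.74 = 8.01%.
After the first change, employed falls and unemployed rises by 6.40; labor force unchanged → E = 654.74, U = 64.00, labor force = 718.74 thousand.
After the second change, unemployed falls and employed rises by 27.34; labor force unchanged → E = 682.08, U = 36.66, labor force = 718.74 thousand.
New unemployment rate = 36.66 / 718.74 = 5.10%.
Change = 5.10% − 8.01% = −2.91 percentage points.

The unemployment rate changes by −2.91 percentage points.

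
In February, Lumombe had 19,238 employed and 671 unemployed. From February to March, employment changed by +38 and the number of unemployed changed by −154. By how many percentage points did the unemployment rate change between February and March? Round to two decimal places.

February: labor force = 19,238 + 671 = 19,909; u = 671/19,909 = 3.37%.
March: labor force = 19,276 + 517 = 19,793; u = 517/19,793 = 2.61%.
Change = 2.61% − 3.37% = −0.76 pp.

The unemployment rate changed by −0.76 percentage points.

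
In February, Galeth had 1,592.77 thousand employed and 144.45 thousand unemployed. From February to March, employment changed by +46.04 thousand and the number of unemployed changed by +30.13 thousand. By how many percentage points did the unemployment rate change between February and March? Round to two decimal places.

February: labor force = 1,592.77 + 144.45 = 1,737.22; u = 144.45/1,737.22 = 8.32%.
March: labor force = 1,638.81 + 174.58 = 1,813.39; u = 174.58/1,813.39 = 9.63%.
Change = 9.63% − 8.32% = +1.31 pp.

The unemployment rate changed by +1.31 percentage points.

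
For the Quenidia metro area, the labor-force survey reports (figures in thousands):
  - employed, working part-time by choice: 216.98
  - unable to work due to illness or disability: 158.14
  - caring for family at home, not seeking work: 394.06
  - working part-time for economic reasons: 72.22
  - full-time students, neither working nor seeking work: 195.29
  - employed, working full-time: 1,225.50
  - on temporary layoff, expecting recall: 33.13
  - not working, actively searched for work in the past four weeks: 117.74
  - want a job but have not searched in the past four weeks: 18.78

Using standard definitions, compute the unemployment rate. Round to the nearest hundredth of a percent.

Employed = 216.98 + 72.22 + 1,225.50 = 1,514.70 thousand (anyone who worked, including part-time for economic reasons, counts as employed).
Unemployed = 33.13 + 117.74 = 150.87 thousand (jobless and actively searching, or on temporary layoff).
Labor force = 1,514.70 + 150.87 = 1,665.57 thousand.
Unemployment rate = 150.87 / 1,665.57 = 9.06%.

Unemployment rate ≈ 9.06%.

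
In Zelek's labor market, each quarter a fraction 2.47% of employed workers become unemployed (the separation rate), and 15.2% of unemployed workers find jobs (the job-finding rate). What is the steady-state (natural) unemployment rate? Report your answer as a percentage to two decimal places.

At steady state the flows balance: s·E = f·U, so U/(E+U) = s/(s+f).
u* = 2.47 / (2.47 + 15.2) = 2.47 / 17.67 = 13.98%.

Steady-state unemployment rate ≈ 13.98%.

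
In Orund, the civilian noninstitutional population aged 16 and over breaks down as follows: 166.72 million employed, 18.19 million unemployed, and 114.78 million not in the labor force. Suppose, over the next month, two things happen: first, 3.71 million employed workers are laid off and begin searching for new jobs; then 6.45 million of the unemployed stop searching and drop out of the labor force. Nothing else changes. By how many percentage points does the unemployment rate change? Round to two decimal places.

Initially, labor force = 166.72 + 18.19 = 184.91 million, so u = 18.19/184.91 = 9.84%.
After the first change, employed falls and unemployed rises by 3.71; labor force unchanged → E = 163.01, U = 21.90, labor force = 184.91 million.
After the second change, unemployed and labor force both fall by 6.45 → E = 163.01, U = 15.45, labor force = 178.46 million.
New unemployment rate = 15.45 / 178.46 = 8.66%.
Change = 8.66% − 9.84% = −1.18 percentage points.

The unemployment rate changes by −1.18 percentage points.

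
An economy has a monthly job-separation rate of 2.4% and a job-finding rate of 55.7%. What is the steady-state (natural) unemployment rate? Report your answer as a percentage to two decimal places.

At steady state the flows balance: s·E = f·U, so U/(E+U) = s/(s+f).
u* = 2.4 / (2.4 + 55.7) = 2.4 / 58.10 = 4.13%.

Steady-state unemployment rate ≈ 4.13%.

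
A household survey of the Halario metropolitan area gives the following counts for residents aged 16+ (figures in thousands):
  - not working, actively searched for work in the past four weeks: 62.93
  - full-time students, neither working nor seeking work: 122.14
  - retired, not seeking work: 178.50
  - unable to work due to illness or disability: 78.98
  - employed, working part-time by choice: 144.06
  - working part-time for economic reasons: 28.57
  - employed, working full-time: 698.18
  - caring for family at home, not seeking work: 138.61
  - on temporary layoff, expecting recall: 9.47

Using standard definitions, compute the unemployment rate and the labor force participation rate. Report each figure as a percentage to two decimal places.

Unemployment rate ≈ 7.68%; labor force participation rate ≈ 64.54%.

Employed = 144.06 + 28.57 + 698.18 = 870.81 thousand (anyone who worked, including part-time for economic reasons, counts as employed).
Unemployed = 62.93 + 9.47 = 72.40 thousand (jobless and actively searching, or on temporary layoff).
Labor force = 870.81 + 72.40 = 943.21 thousand.
Not in labor force = 122.14 + 178.50 + 78.98 + 138.61 = 518.23 thousand (those not working and not actively searching are outside the labor force).
Civilian working-age population = 943.21 + 518.23 = 1,461.44 thousand.
Unemployment rate = 72.40 / 943.21 = 7.68%.
Labor force participation rate = 943.21 / 1,461.44 = 64.54%.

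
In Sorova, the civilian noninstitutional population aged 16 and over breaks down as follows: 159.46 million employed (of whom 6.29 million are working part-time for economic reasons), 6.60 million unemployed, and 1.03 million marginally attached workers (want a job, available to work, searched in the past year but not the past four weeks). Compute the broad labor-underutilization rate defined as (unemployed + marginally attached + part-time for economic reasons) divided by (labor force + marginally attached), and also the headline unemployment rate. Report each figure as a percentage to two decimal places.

Labor force = 159.46 + 6.60 = 166.06 million.
Numerator = 6.60 + 1.03 + 6.29 = 13.92 million.
Denominator = 166.06 + 1.03 = 167.09 million.
Broad rate = 13.92 / 167.09 = 8.33%.
Headline unemployment rate = 6.60 / 166.06 = 3.97%.

Broad underutilization rate ≈ 8.33%; headline unemployment rate ≈ 3.97%.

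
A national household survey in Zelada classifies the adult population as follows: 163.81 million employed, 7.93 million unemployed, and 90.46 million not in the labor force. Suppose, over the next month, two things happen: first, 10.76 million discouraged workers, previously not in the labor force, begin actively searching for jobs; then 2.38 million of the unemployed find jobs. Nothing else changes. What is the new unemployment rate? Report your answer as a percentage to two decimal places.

New unemployment rate ≈ 8.94%.

Initially, labor force = 163.81 + 7.93 = 171.74 million, so u = 7.93/171.74 = 4.62%.
After the first change, unemployed and labor force both rise by 10.76 → E = 163.81, U = 18.69, labor force = 182.50 million.
After the second change, unemployed falls and employed rises by 2.38; labor force unchanged → E = 166.19, U = 16.31, labor force = 182.50 million.
New unemployment rate = 16.31 / 182.50 = 8.94%.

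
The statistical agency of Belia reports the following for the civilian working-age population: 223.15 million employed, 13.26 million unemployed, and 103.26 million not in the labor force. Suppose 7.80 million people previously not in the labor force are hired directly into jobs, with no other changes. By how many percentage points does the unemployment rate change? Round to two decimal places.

The unemployment rate changes by −0.18 percentage points.

Initially, labor force = 223.15 + 13.26 = 236.41 million, so u = 13.26/236.41 = 5.61%.
After the change, employed and labor force both rise by 7.80; unemployed unchanged → E = 230.95, U = 13.26, labor force = 244.21 million.
New unemployment rate = 13.26 / 244.21 = 5.43%.
Change = 5.43% − 5.61% = −0.18 percentage points.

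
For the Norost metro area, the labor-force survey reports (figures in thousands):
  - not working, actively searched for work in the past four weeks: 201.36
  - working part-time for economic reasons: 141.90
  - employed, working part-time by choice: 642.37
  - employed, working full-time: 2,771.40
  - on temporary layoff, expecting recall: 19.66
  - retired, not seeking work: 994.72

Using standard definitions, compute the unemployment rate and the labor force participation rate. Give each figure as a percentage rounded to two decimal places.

Unemployment rate ≈ 5.85%; labor force participation rate ≈ 79.15%.

Employed = 141.90 + 642.37 + 2,771.40 = 3,555.67 thousand (anyone who worked, including part-time for economic reasons, counts as employed).
Unemployed = 201.36 + 19.66 = 221.02 thousand (jobless and actively searching, or on temporary layoff).
Labor force = 3,555.67 + 221.02 = 3,776.69 thousand.
Not in labor force = 994.72 thousand (those not working and not actively searching are outside the labor force).
Civilian working-age population = 3,776.69 + 994.72 = 4,771.41 thousand.
Unemployment rate = 221.02 / 3,776.69 = 5.85%.
Labor force participation rate = 3,776.69 / 4,771.41 = 79.15%.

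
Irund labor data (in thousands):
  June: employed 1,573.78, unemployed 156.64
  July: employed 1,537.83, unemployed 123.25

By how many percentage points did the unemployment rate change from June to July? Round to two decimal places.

The unemployment rate changed by −1.63 percentage points.

June: labor force = 1,573.78 + 156.64 = 1,730.42; u = 156.64/1,730.42 = 9.05%.
July: labor force = 1,537.83 + 123.25 = 1,661.08; u = 123.25/1,661.08 = 7.42%.
Change = 7.42% − 9.05% = −1.63 pp.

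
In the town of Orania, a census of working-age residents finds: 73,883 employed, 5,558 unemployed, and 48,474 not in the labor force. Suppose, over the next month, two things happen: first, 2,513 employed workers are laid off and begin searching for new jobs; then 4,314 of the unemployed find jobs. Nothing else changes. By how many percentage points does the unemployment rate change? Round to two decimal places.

Initially, labor force = 73,883 + 5,558 = 79,441, so u = 5,558/79,441 = 7.00%.
After the first change, employed falls and unemployed rises by 2,513; labor force unchanged → E = 71,370, U = 8,071, labor force = 79,441.
After the second change, unemployed falls and employed rises by 4,314; labor force unchanged → E = 75,684, U = 3,757, labor force = 79,441.
New unemployment rate = 3,757 / 79,441 = 4.73%.
Change = 4.73% − 7.00% = −2.27 percentage points.

The unemployment rate changes by −2.27 percentage points.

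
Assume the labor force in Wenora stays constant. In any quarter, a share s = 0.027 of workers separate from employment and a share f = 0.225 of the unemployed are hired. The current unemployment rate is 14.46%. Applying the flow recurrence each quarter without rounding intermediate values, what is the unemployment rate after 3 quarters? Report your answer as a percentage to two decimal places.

Unemployment rate after three quarters ≈ 12.28%.

With a fixed labor force, u_{t+1} = u_t + s·(1−u_t) − f·u_t = u_t·(1−s−f) + s.
Here 1−s−f = 0.748 and s = 0.027.
u_1 = 0.144600 × 0.748 + 0.027 = 0.135161.
u_2 = 0.135161 × 0.748 + 0.027 = 0.128100.
u_3 = 0.128100 × 0.748 + 0.027 = 0.122819.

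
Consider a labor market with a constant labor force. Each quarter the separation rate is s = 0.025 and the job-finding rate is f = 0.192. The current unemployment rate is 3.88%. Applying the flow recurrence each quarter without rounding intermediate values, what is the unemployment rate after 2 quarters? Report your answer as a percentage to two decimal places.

With a fixed labor force, u_{t+1} = u_t + s·(1−u_t) − f·u_t = u_t·(1−s−f) + s.
Here 1−s−f = 0.783 and s = 0.025.
u_1 = 0.038800 × 0.783 + 0.025 = 0.055380.
u_2 = 0.055380 × 0.783 + 0.025 = 0.068363.

Unemployment rate after two quarters ≈ 6.84%.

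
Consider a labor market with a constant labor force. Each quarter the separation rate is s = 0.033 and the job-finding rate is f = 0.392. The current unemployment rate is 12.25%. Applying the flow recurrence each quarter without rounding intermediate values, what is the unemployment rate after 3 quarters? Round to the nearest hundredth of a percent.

With a fixed labor force, u_{t+1} = u_t + s·(1−u_t) − f·u_t = u_t·(1−s−f) + s.
Here 1−s−f = 0.575 and s = 0.033.
u_1 = 0.122500 × 0.575 + 0.033 = 0.103438.
u_2 = 0.103438 × 0.575 + 0.033 = 0.092477.
u_3 = 0.092477 × 0.575 + 0.033 = 0.086174.

Unemployment rate after three quarters ≈ 8.62%.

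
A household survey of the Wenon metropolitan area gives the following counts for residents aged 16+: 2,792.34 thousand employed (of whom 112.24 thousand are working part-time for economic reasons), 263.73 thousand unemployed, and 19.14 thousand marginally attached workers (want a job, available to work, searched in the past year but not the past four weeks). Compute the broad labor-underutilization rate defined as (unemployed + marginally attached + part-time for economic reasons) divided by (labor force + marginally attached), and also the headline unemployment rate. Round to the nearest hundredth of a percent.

Broad underutilization rate ≈ 12.85%; headline unemployment rate ≈ 8.63%.

Labor force = 2,792.34 + 263.73 = 3,056.07 thousand.
Numerator = 263.73 + 19.14 + 112.24 = 395.11 thousand.
Denominator = 3,056.07 + 19.14 = 3,075.21 thousand.
Broad rate = 395.11 / 3,075.21 = 12.85%.
Headline unemployment rate = 263.73 / 3,056.07 = 8.63%.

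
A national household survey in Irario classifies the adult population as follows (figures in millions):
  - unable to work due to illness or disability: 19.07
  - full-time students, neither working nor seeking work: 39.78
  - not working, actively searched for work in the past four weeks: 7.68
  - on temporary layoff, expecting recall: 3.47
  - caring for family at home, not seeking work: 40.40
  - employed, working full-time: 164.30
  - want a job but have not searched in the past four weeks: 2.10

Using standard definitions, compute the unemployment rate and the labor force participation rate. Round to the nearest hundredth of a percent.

Employed = 164.30 million.
Unemployed = 7.68 + 3.47 = 11.15 million (jobless and actively searching, or on temporary layoff).
Labor force = 164.30 + 11.15 = 175.45 million.
Not in labor force = 19.07 + 39.78 + 40.40 + 2.10 = 101.35 million (those not working and not actively searching are outside the labor force — including those who want a job but have given up searching).
Civilian working-age population = 175.45 + 101.35 = 276.80 million.
Unemployment rate = 11.15 / 175.45 = 6.36%.
Labor force participation rate = 175.45 / 276.80 = 63.39%.

Unemployment rate ≈ 6.36%; labor force participation rate ≈ 63.39%.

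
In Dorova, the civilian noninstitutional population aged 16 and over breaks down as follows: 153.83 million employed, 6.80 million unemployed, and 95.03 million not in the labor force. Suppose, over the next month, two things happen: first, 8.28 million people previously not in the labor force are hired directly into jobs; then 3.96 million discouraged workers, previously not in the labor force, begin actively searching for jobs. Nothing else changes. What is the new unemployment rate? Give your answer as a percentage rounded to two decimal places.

New unemployment rate ≈ 6.22%.

Initially, labor force = 153.83 + 6.80 = 160.63 million, so u = 6.80/160.63 = 4.23%.
After the first change, employed and labor force both rise by 8.28; unemployed unchanged → E = 162.11, U = 6.80, labor force = 168.91 million.
After the second change, unemployed and labor force both rise by 3.96 → E = 162.11, U = 10.76, labor force = 172.87 million.
New unemployment rate = 10.76 / 172.87 = 6.22%.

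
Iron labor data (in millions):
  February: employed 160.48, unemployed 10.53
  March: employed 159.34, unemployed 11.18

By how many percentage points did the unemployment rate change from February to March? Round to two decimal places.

February: labor force = 160.48 + 10.53 = 171.01; u = 10.53/171.01 = 6.16%.
March: labor force = 159.34 + 11.18 = 170.52; u = 11.18/170.52 = 6.56%.
Change = 6.56% − 6.16% = +0.40 pp.

The unemployment rate changed by +0.40 percentage points.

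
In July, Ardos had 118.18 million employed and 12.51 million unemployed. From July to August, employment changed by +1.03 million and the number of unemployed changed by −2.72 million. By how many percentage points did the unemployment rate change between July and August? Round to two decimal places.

The unemployment rate changed by −1.98 percentage points.

July: labor force = 118.18 + 12.51 = 130.69; u = 12.51/130.69 = 9.57%.
August: labor force = 119.21 + 9.79 = 129.00; u = 9.79/129.00 = 7.59%.
Change = 7.59% − 9.57% = −1.98 pp.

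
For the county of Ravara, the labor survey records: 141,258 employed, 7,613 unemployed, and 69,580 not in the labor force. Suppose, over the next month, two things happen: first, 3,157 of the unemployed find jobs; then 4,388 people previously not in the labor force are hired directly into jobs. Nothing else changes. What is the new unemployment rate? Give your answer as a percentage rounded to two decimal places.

New unemployment rate ≈ 2.91%.

Initially, labor force = 141,258 + 7,613 = 148,871, so u = 7,613/148,871 = 5.11%.
After the first change, unemployed falls and employed rises by 3,157; labor force unchanged → E = 144,415, U = 4,456, labor force = 148,871.
After the second change, employed and labor force both rise by 4,388; unemployed unchanged → E = 148,803, U = 4,456, labor force = 153,259.
New unemployment rate = 4,456 / 153,259 = 2.91%.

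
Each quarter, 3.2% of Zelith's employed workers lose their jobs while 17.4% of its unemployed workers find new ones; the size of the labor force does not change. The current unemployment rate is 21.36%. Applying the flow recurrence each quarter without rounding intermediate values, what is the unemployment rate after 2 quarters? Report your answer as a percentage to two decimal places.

With a fixed labor force, u_{t+1} = u_t + s·(1−u_t) − f·u_t = u_t·(1−s−f) + s.
Here 1−s−f = 0.794 and s = 0.032.
u_1 = 0.213600 × 0.794 + 0.032 = 0.201598.
u_2 = 0.201598 × 0.794 + 0.032 = 0.192069.

Unemployment rate after two quarters ≈ 19.21%.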